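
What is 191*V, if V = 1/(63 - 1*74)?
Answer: -191/11 ≈ -17.364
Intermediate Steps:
V = -1/11 (V = 1/(63 - 74) = 1/(-11) = -1/11 ≈ -0.090909)
191*V = 191*(-1/11) = -191/11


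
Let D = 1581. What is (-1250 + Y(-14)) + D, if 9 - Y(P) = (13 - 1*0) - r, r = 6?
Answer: 333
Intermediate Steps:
Y(P) = 2 (Y(P) = 9 - ((13 - 1*0) - 1*6) = 9 - ((13 + 0) - 6) = 9 - (13 - 6) = 9 - 1*7 = 9 - 7 = 2)
(-1250 + Y(-14)) + D = (-1250 + 2) + 1581 = -1248 + 1581 = 333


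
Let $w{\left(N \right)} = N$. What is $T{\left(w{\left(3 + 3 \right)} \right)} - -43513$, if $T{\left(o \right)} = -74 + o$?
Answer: $43445$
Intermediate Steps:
$T{\left(w{\left(3 + 3 \right)} \right)} - -43513 = \left(-74 + \left(3 + 3\right)\right) - -43513 = \left(-74 + 6\right) + 43513 = -68 + 43513 = 43445$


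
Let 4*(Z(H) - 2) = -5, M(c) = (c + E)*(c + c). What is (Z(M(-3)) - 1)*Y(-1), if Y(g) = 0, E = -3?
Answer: 0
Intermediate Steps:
M(c) = 2*c*(-3 + c) (M(c) = (c - 3)*(c + c) = (-3 + c)*(2*c) = 2*c*(-3 + c))
Z(H) = 3/4 (Z(H) = 2 + (1/4)*(-5) = 2 - 5/4 = 3/4)
(Z(M(-3)) - 1)*Y(-1) = (3/4 - 1)*0 = -1/4*0 = 0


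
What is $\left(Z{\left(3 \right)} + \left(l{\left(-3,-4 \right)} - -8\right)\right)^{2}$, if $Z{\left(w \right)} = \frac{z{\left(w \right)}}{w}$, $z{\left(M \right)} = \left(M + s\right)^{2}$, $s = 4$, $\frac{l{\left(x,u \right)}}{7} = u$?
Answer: $\frac{121}{9} \approx 13.444$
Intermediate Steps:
$l{\left(x,u \right)} = 7 u$
$z{\left(M \right)} = \left(4 + M\right)^{2}$ ($z{\left(M \right)} = \left(M + 4\right)^{2} = \left(4 + M\right)^{2}$)
$Z{\left(w \right)} = \frac{\left(4 + w\right)^{2}}{w}$
$\left(Z{\left(3 \right)} + \left(l{\left(-3,-4 \right)} - -8\right)\right)^{2} = \left(\frac{\left(4 + 3\right)^{2}}{3} + \left(7 \left(-4\right) - -8\right)\right)^{2} = \left(\frac{7^{2}}{3} + \left(-28 + 8\right)\right)^{2} = \left(\frac{1}{3} \cdot 49 - 20\right)^{2} = \left(\frac{49}{3} - 20\right)^{2} = \left(- \frac{11}{3}\right)^{2} = \frac{121}{9}$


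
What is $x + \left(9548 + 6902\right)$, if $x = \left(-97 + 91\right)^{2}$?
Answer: $16486$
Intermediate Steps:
$x = 36$ ($x = \left(-6\right)^{2} = 36$)
$x + \left(9548 + 6902\right) = 36 + \left(9548 + 6902\right) = 36 + 16450 = 16486$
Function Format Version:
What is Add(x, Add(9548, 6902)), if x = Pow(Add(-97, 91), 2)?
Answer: 16486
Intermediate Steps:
x = 36 (x = Pow(-6, 2) = 36)
Add(x, Add(9548, 6902)) = Add(36, Add(9548, 6902)) = Add(36, 16450) = 16486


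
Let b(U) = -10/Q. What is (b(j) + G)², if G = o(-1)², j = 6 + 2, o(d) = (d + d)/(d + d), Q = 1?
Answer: 81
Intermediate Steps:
o(d) = 1 (o(d) = (2*d)/((2*d)) = (2*d)*(1/(2*d)) = 1)
j = 8
b(U) = -10 (b(U) = -10/1 = -10*1 = -10)
G = 1 (G = 1² = 1)
(b(j) + G)² = (-10 + 1)² = (-9)² = 81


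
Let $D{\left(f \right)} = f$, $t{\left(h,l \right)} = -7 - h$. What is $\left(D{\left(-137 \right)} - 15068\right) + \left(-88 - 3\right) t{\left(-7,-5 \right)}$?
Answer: $-15205$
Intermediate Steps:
$\left(D{\left(-137 \right)} - 15068\right) + \left(-88 - 3\right) t{\left(-7,-5 \right)} = \left(-137 - 15068\right) + \left(-88 - 3\right) \left(-7 - -7\right) = -15205 - 91 \left(-7 + 7\right) = -15205 - 0 = -15205 + 0 = -15205$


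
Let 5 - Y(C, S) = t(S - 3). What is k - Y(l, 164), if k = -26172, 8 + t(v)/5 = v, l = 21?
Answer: -25412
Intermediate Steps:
t(v) = -40 + 5*v
Y(C, S) = 60 - 5*S (Y(C, S) = 5 - (-40 + 5*(S - 3)) = 5 - (-40 + 5*(-3 + S)) = 5 - (-40 + (-15 + 5*S)) = 5 - (-55 + 5*S) = 5 + (55 - 5*S) = 60 - 5*S)
k - Y(l, 164) = -26172 - (60 - 5*164) = -26172 - (60 - 820) = -26172 - 1*(-760) = -26172 + 760 = -25412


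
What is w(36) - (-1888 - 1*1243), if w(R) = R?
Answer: 3167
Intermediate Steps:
w(36) - (-1888 - 1*1243) = 36 - (-1888 - 1*1243) = 36 - (-1888 - 1243) = 36 - 1*(-3131) = 36 + 3131 = 3167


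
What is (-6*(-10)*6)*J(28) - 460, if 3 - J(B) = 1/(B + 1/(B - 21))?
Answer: 119620/197 ≈ 607.21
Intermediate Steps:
J(B) = 3 - 1/(B + 1/(-21 + B)) (J(B) = 3 - 1/(B + 1/(B - 21)) = 3 - 1/(B + 1/(-21 + B)))
(-6*(-10)*6)*J(28) - 460 = (-6*(-10)*6)*((24 - 64*28 + 3*28**2)/(1 + 28**2 - 21*28)) - 460 = (60*6)*((24 - 1792 + 3*784)/(1 + 784 - 588)) - 460 = 360*((24 - 1792 + 2352)/197) - 460 = 360*((1/197)*584) - 460 = 360*(584/197) - 460 = 210240/197 - 460 = 119620/197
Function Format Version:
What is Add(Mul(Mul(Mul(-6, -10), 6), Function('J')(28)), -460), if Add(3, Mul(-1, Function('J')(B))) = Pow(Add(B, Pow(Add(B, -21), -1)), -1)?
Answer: Rational(119620, 197) ≈ 607.21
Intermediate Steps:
Function('J')(B) = Add(3, Mul(-1, Pow(Add(B, Pow(Add(-21, B), -1)), -1))) (Function('J')(B) = Add(3, Mul(-1, Pow(Add(B, Pow(Add(B, -21), -1)), -1))) = Add(3, Mul(-1, Pow(Add(B, Pow(Add(-21, B), -1)), -1))))
Add(Mul(Mul(Mul(-6, -10), 6), Function('J')(28)), -460) = Add(Mul(Mul(Mul(-6, -10), 6), Mul(Pow(Add(1, Pow(28, 2), Mul(-21, 28)), -1), Add(24, Mul(-64, 28), Mul(3, Pow(28, 2))))), -460) = Add(Mul(Mul(60, 6), Mul(Pow(Add(1, 784, -588), -1), Add(24, -1792, Mul(3, 784)))), -460) = Add(Mul(360, Mul(Pow(197, -1), Add(24, -1792, 2352))), -460) = Add(Mul(360, Mul(Rational(1, 197), 584)), -460) = Add(Mul(360, Rational(584, 197)), -460) = Add(Rational(210240, 197), -460) = Rational(119620, 197)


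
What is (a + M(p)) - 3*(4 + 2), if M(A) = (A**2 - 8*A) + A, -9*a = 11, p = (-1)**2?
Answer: -227/9 ≈ -25.222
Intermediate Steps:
p = 1
a = -11/9 (a = -1/9*11 = -11/9 ≈ -1.2222)
M(A) = A**2 - 7*A
(a + M(p)) - 3*(4 + 2) = (-11/9 + 1*(-7 + 1)) - 3*(4 + 2) = (-11/9 + 1*(-6)) - 3*6 = (-11/9 - 6) - 18 = -65/9 - 18 = -227/9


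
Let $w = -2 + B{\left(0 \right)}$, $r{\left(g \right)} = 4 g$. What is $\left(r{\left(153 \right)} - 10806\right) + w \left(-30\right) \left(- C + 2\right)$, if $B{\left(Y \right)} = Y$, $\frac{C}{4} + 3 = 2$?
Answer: $-9834$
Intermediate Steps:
$C = -4$ ($C = -12 + 4 \cdot 2 = -12 + 8 = -4$)
$w = -2$ ($w = -2 + 0 = -2$)
$\left(r{\left(153 \right)} - 10806\right) + w \left(-30\right) \left(- C + 2\right) = \left(4 \cdot 153 - 10806\right) + \left(-2\right) \left(-30\right) \left(\left(-1\right) \left(-4\right) + 2\right) = \left(612 - 10806\right) + 60 \left(4 + 2\right) = -10194 + 60 \cdot 6 = -10194 + 360 = -9834$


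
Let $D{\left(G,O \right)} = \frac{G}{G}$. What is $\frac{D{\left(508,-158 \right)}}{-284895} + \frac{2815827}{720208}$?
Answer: $\frac{802214312957}{205183658160} \approx 3.9097$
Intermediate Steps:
$D{\left(G,O \right)} = 1$
$\frac{D{\left(508,-158 \right)}}{-284895} + \frac{2815827}{720208} = 1 \frac{1}{-284895} + \frac{2815827}{720208} = 1 \left(- \frac{1}{284895}\right) + 2815827 \cdot \frac{1}{720208} = - \frac{1}{284895} + \frac{2815827}{720208} = \frac{802214312957}{205183658160}$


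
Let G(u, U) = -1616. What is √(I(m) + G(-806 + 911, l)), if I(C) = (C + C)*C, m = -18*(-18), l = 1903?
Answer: 4*√13021 ≈ 456.44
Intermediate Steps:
m = 324
I(C) = 2*C² (I(C) = (2*C)*C = 2*C²)
√(I(m) + G(-806 + 911, l)) = √(2*324² - 1616) = √(2*104976 - 1616) = √(209952 - 1616) = √208336 = 4*√13021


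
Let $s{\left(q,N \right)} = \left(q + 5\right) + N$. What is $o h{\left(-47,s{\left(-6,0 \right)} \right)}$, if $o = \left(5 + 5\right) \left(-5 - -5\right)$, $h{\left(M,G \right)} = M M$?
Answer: $0$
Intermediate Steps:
$s{\left(q,N \right)} = 5 + N + q$ ($s{\left(q,N \right)} = \left(5 + q\right) + N = 5 + N + q$)
$h{\left(M,G \right)} = M^{2}$
$o = 0$ ($o = 10 \left(-5 + 5\right) = 10 \cdot 0 = 0$)
$o h{\left(-47,s{\left(-6,0 \right)} \right)} = 0 \left(-47\right)^{2} = 0 \cdot 2209 = 0$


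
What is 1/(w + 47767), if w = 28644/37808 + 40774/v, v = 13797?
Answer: 130409244/6229742554313 ≈ 2.0933e-5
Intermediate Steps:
w = 484196165/130409244 (w = 28644/37808 + 40774/13797 = 28644*(1/37808) + 40774*(1/13797) = 7161/9452 + 40774/13797 = 484196165/130409244 ≈ 3.7129)
1/(w + 47767) = 1/(484196165/130409244 + 47767) = 1/(6229742554313/130409244) = 130409244/6229742554313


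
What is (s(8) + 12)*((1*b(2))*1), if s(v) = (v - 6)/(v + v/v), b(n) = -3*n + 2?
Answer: -440/9 ≈ -48.889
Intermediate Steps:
b(n) = 2 - 3*n
s(v) = (-6 + v)/(1 + v) (s(v) = (-6 + v)/(v + 1) = (-6 + v)/(1 + v))
(s(8) + 12)*((1*b(2))*1) = ((-6 + 8)/(1 + 8) + 12)*((1*(2 - 3*2))*1) = (2/9 + 12)*((1*(2 - 6))*1) = ((1/9)*2 + 12)*((1*(-4))*1) = (2/9 + 12)*(-4*1) = (110/9)*(-4) = -440/9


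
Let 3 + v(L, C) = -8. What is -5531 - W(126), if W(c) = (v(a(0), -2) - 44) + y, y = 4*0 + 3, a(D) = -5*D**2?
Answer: -5479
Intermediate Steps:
v(L, C) = -11 (v(L, C) = -3 - 8 = -11)
y = 3 (y = 0 + 3 = 3)
W(c) = -52 (W(c) = (-11 - 44) + 3 = -55 + 3 = -52)
-5531 - W(126) = -5531 - 1*(-52) = -5531 + 52 = -5479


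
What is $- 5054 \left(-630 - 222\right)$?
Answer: $4306008$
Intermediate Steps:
$- 5054 \left(-630 - 222\right) = \left(-5054\right) \left(-852\right) = 4306008$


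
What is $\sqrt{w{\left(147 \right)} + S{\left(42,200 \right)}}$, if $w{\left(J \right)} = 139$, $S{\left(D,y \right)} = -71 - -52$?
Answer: $2 \sqrt{30} \approx 10.954$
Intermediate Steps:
$S{\left(D,y \right)} = -19$ ($S{\left(D,y \right)} = -71 + 52 = -19$)
$\sqrt{w{\left(147 \right)} + S{\left(42,200 \right)}} = \sqrt{139 - 19} = \sqrt{120} = 2 \sqrt{30}$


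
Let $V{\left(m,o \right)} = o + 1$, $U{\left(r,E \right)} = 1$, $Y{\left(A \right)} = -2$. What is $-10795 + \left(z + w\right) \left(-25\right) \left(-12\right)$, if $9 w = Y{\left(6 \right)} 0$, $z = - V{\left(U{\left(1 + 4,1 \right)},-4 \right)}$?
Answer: $-9895$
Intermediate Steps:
$V{\left(m,o \right)} = 1 + o$
$z = 3$ ($z = - (1 - 4) = \left(-1\right) \left(-3\right) = 3$)
$w = 0$ ($w = \frac{\left(-2\right) 0}{9} = \frac{1}{9} \cdot 0 = 0$)
$-10795 + \left(z + w\right) \left(-25\right) \left(-12\right) = -10795 + \left(3 + 0\right) \left(-25\right) \left(-12\right) = -10795 + 3 \left(-25\right) \left(-12\right) = -10795 - -900 = -10795 + 900 = -9895$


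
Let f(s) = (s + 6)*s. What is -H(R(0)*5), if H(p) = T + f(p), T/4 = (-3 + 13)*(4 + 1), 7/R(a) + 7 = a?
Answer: -195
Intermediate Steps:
R(a) = 7/(-7 + a)
f(s) = s*(6 + s) (f(s) = (6 + s)*s = s*(6 + s))
T = 200 (T = 4*((-3 + 13)*(4 + 1)) = 4*(10*5) = 4*50 = 200)
H(p) = 200 + p*(6 + p)
-H(R(0)*5) = -(200 + ((7/(-7 + 0))*5)*(6 + (7/(-7 + 0))*5)) = -(200 + ((7/(-7))*5)*(6 + (7/(-7))*5)) = -(200 + ((7*(-⅐))*5)*(6 + (7*(-⅐))*5)) = -(200 + (-1*5)*(6 - 1*5)) = -(200 - 5*(6 - 5)) = -(200 - 5*1) = -(200 - 5) = -1*195 = -195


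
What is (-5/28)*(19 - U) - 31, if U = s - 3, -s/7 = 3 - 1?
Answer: -262/7 ≈ -37.429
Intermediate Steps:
s = -14 (s = -7*(3 - 1) = -7*2 = -14)
U = -17 (U = -14 - 3 = -17)
(-5/28)*(19 - U) - 31 = (-5/28)*(19 - 1*(-17)) - 31 = (-5*1/28)*(19 + 17) - 31 = -5/28*36 - 31 = -45/7 - 31 = -262/7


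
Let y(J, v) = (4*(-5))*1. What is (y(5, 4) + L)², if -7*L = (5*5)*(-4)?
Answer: 1600/49 ≈ 32.653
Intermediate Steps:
y(J, v) = -20 (y(J, v) = -20*1 = -20)
L = 100/7 (L = -5*5*(-4)/7 = -25*(-4)/7 = -⅐*(-100) = 100/7 ≈ 14.286)
(y(5, 4) + L)² = (-20 + 100/7)² = (-40/7)² = 1600/49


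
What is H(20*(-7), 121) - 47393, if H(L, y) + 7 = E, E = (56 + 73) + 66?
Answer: -47205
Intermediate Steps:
E = 195 (E = 129 + 66 = 195)
H(L, y) = 188 (H(L, y) = -7 + 195 = 188)
H(20*(-7), 121) - 47393 = 188 - 47393 = -47205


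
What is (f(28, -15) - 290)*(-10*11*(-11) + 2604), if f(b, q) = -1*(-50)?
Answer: -915360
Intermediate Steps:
f(b, q) = 50
(f(28, -15) - 290)*(-10*11*(-11) + 2604) = (50 - 290)*(-10*11*(-11) + 2604) = -240*(-110*(-11) + 2604) = -240*(1210 + 2604) = -240*3814 = -915360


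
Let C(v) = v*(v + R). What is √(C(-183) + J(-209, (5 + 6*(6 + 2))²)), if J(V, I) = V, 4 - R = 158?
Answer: √61462 ≈ 247.92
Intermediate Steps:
R = -154 (R = 4 - 1*158 = 4 - 158 = -154)
C(v) = v*(-154 + v) (C(v) = v*(v - 154) = v*(-154 + v))
√(C(-183) + J(-209, (5 + 6*(6 + 2))²)) = √(-183*(-154 - 183) - 209) = √(-183*(-337) - 209) = √(61671 - 209) = √61462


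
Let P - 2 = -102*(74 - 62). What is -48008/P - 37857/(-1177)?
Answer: 51383335/719147 ≈ 71.450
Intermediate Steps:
P = -1222 (P = 2 - 102*(74 - 62) = 2 - 102*12 = 2 - 1224 = -1222)
-48008/P - 37857/(-1177) = -48008/(-1222) - 37857/(-1177) = -48008*(-1/1222) - 37857*(-1/1177) = 24004/611 + 37857/1177 = 51383335/719147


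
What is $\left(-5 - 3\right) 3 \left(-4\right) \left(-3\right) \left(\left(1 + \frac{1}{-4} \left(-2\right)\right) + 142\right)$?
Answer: $-41328$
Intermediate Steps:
$\left(-5 - 3\right) 3 \left(-4\right) \left(-3\right) \left(\left(1 + \frac{1}{-4} \left(-2\right)\right) + 142\right) = \left(-8\right) 3 \left(-4\right) \left(-3\right) \left(\left(1 - - \frac{1}{2}\right) + 142\right) = \left(-24\right) \left(-4\right) \left(-3\right) \left(\left(1 + \frac{1}{2}\right) + 142\right) = 96 \left(-3\right) \left(\frac{3}{2} + 142\right) = \left(-288\right) \frac{287}{2} = -41328$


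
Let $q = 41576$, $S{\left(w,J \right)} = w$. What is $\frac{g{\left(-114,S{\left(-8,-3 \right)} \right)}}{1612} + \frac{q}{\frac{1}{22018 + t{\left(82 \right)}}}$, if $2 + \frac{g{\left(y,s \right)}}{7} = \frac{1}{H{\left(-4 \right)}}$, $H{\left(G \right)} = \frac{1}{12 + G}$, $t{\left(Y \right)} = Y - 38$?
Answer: $\frac{739303267893}{806} \approx 9.1725 \cdot 10^{8}$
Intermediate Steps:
$t{\left(Y \right)} = -38 + Y$ ($t{\left(Y \right)} = Y - 38 = -38 + Y$)
$g{\left(y,s \right)} = 42$ ($g{\left(y,s \right)} = -14 + \frac{7}{\frac{1}{12 - 4}} = -14 + \frac{7}{\frac{1}{8}} = -14 + 7 \frac{1}{\frac{1}{8}} = -14 + 7 \cdot 8 = -14 + 56 = 42$)
$\frac{g{\left(-114,S{\left(-8,-3 \right)} \right)}}{1612} + \frac{q}{\frac{1}{22018 + t{\left(82 \right)}}} = \frac{42}{1612} + \frac{41576}{\frac{1}{22018 + \left(-38 + 82\right)}} = 42 \cdot \frac{1}{1612} + \frac{41576}{\frac{1}{22018 + 44}} = \frac{21}{806} + \frac{41576}{\frac{1}{22062}} = \frac{21}{806} + 41576 \frac{1}{\frac{1}{22062}} = \frac{21}{806} + 41576 \cdot 22062 = \frac{21}{806} + 917249712 = \frac{739303267893}{806}$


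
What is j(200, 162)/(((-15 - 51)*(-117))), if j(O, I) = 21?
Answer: 7/2574 ≈ 0.0027195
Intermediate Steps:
j(200, 162)/(((-15 - 51)*(-117))) = 21/(((-15 - 51)*(-117))) = 21/((-66*(-117))) = 21/7722 = 21*(1/7722) = 7/2574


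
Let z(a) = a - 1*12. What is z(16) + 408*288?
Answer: 117508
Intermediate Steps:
z(a) = -12 + a (z(a) = a - 12 = -12 + a)
z(16) + 408*288 = (-12 + 16) + 408*288 = 4 + 117504 = 117508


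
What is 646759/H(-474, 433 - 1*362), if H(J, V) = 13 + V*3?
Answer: 646759/226 ≈ 2861.8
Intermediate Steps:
H(J, V) = 13 + 3*V
646759/H(-474, 433 - 1*362) = 646759/(13 + 3*(433 - 1*362)) = 646759/(13 + 3*(433 - 362)) = 646759/(13 + 3*71) = 646759/(13 + 213) = 646759/226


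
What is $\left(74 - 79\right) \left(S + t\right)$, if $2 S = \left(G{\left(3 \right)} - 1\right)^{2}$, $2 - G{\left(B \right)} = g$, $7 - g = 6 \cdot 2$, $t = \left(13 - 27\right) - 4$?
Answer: $0$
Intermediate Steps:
$t = -18$ ($t = -14 - 4 = -18$)
$g = -5$ ($g = 7 - 6 \cdot 2 = 7 - 12 = -5$)
$G{\left(B \right)} = 7$ ($G{\left(B \right)} = 2 - -5 = 2 + 5 = 7$)
$S = 18$ ($S = \frac{\left(7 - 1\right)^{2}}{2} = \frac{6^{2}}{2} = \frac{1}{2} \cdot 36 = 18$)
$\left(74 - 79\right) \left(S + t\right) = \left(74 - 79\right) \left(18 - 18\right) = \left(-5\right) 0 = 0$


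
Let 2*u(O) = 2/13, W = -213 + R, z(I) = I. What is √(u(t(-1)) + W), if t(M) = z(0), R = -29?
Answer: I*√40885/13 ≈ 15.554*I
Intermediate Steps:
t(M) = 0
W = -242 (W = -213 - 29 = -242)
u(O) = 1/13 (u(O) = (2/13)/2 = (2*(1/13))/2 = (½)*(2/13) = 1/13)
√(u(t(-1)) + W) = √(1/13 - 242) = √(-3145/13) = I*√40885/13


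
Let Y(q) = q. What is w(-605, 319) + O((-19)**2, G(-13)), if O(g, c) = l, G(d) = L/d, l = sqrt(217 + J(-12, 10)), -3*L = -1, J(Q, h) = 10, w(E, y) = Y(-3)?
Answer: -3 + sqrt(227) ≈ 12.067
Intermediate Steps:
w(E, y) = -3
L = 1/3 (L = -1/3*(-1) = 1/3 ≈ 0.33333)
l = sqrt(227) (l = sqrt(217 + 10) = sqrt(227) ≈ 15.067)
G(d) = 1/(3*d)
O(g, c) = sqrt(227)
w(-605, 319) + O((-19)**2, G(-13)) = -3 + sqrt(227)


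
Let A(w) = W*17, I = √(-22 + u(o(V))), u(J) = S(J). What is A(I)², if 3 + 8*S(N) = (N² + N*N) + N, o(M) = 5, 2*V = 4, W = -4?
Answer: 4624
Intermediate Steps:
V = 2 (V = (½)*4 = 2)
S(N) = -3/8 + N²/4 + N/8 (S(N) = -3/8 + ((N² + N*N) + N)/8 = -3/8 + ((N² + N²) + N)/8 = -3/8 + (2*N² + N)/8 = -3/8 + (N + 2*N²)/8 = -3/8 + (N²/4 + N/8) = -3/8 + N²/4 + N/8)
u(J) = -3/8 + J²/4 + J/8
I = I*√62/2 (I = √(-22 + (-3/8 + (¼)*5² + (⅛)*5)) = √(-22 + (-3/8 + (¼)*25 + 5/8)) = √(-22 + (-3/8 + 25/4 + 5/8)) = √(-22 + 13/2) = √(-31/2) = I*√62/2 ≈ 3.937*I)
A(w) = -68 (A(w) = -4*17 = -68)
A(I)² = (-68)² = 4624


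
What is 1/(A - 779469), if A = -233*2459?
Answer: -1/1352416 ≈ -7.3942e-7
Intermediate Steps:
A = -572947
1/(A - 779469) = 1/(-572947 - 779469) = 1/(-1352416) = -1/1352416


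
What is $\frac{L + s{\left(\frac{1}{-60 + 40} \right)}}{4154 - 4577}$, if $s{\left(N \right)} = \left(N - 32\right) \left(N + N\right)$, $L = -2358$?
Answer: $\frac{470959}{84600} \approx 5.5669$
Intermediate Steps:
$s{\left(N \right)} = 2 N \left(-32 + N\right)$ ($s{\left(N \right)} = \left(-32 + N\right) 2 N = 2 N \left(-32 + N\right)$)
$\frac{L + s{\left(\frac{1}{-60 + 40} \right)}}{4154 - 4577} = \frac{-2358 + \frac{2 \left(-32 + \frac{1}{-60 + 40}\right)}{-60 + 40}}{4154 - 4577} = \frac{-2358 + \frac{2 \left(-32 + \frac{1}{-20}\right)}{-20}}{-423} = \left(-2358 + 2 \left(- \frac{1}{20}\right) \left(-32 - \frac{1}{20}\right)\right) \left(- \frac{1}{423}\right) = \left(-2358 + 2 \left(- \frac{1}{20}\right) \left(- \frac{641}{20}\right)\right) \left(- \frac{1}{423}\right) = \left(-2358 + \frac{641}{200}\right) \left(- \frac{1}{423}\right) = \left(- \frac{470959}{200}\right) \left(- \frac{1}{423}\right) = \frac{470959}{84600}$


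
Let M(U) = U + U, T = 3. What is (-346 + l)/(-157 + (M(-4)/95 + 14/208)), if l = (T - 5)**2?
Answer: 1126320/517109 ≈ 2.1781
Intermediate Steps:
l = 4 (l = (3 - 5)**2 = (-2)**2 = 4)
M(U) = 2*U
(-346 + l)/(-157 + (M(-4)/95 + 14/208)) = (-346 + 4)/(-157 + ((2*(-4))/95 + 14/208)) = -342/(-157 + (-8*1/95 + 14*(1/208))) = -342/(-157 + (-8/95 + 7/104)) = -342/(-157 - 167/9880) = -342/(-1551327/9880) = -342*(-9880/1551327) = 1126320/517109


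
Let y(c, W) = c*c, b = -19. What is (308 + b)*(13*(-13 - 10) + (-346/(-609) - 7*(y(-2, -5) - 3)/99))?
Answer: -1733712734/20097 ≈ -86267.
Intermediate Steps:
y(c, W) = c²
(308 + b)*(13*(-13 - 10) + (-346/(-609) - 7*(y(-2, -5) - 3)/99)) = (308 - 19)*(13*(-13 - 10) + (-346/(-609) - 7*((-2)² - 3)/99)) = 289*(13*(-23) + (-346*(-1/609) - 7*(4 - 3)*(1/99))) = 289*(-299 + (346/609 - 7*1*(1/99))) = 289*(-299 + (346/609 - 7*1/99)) = 289*(-299 + (346/609 - 7/99)) = 289*(-299 + 9997/20097) = 289*(-5999006/20097) = -1733712734/20097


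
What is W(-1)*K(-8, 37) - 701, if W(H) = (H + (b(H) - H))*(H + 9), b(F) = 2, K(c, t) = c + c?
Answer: -957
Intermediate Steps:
K(c, t) = 2*c
W(H) = 18 + 2*H (W(H) = (H + (2 - H))*(H + 9) = 2*(9 + H) = 18 + 2*H)
W(-1)*K(-8, 37) - 701 = (18 + 2*(-1))*(2*(-8)) - 701 = (18 - 2)*(-16) - 701 = 16*(-16) - 701 = -256 - 701 = -957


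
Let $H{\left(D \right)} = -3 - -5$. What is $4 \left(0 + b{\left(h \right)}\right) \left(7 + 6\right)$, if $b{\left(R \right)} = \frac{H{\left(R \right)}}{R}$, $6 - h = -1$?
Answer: $\frac{104}{7} \approx 14.857$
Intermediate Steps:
$h = 7$ ($h = 6 - -1 = 6 + 1 = 7$)
$H{\left(D \right)} = 2$ ($H{\left(D \right)} = -3 + 5 = 2$)
$b{\left(R \right)} = \frac{2}{R}$
$4 \left(0 + b{\left(h \right)}\right) \left(7 + 6\right) = 4 \left(0 + \frac{2}{7}\right) \left(7 + 6\right) = 4 \left(0 + 2 \cdot \frac{1}{7}\right) 13 = 4 \left(0 + \frac{2}{7}\right) 13 = 4 \cdot \frac{2}{7} \cdot 13 = \frac{8}{7} \cdot 13 = \frac{104}{7}$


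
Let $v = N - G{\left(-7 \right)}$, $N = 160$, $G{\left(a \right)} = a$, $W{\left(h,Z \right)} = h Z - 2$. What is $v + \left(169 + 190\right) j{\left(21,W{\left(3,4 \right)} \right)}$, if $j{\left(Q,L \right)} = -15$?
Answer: $-5218$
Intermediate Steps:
$W{\left(h,Z \right)} = -2 + Z h$ ($W{\left(h,Z \right)} = Z h - 2 = -2 + Z h$)
$v = 167$ ($v = 160 - -7 = 160 + 7 = 167$)
$v + \left(169 + 190\right) j{\left(21,W{\left(3,4 \right)} \right)} = 167 + \left(169 + 190\right) \left(-15\right) = 167 + 359 \left(-15\right) = 167 - 5385 = -5218$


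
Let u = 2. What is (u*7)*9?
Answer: 126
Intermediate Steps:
(u*7)*9 = (2*7)*9 = 14*9 = 126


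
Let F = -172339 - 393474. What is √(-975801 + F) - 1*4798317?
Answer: -4798317 + I*√1541614 ≈ -4.7983e+6 + 1241.6*I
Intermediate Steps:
F = -565813
√(-975801 + F) - 1*4798317 = √(-975801 - 565813) - 1*4798317 = √(-1541614) - 4798317 = I*√1541614 - 4798317 = -4798317 + I*√1541614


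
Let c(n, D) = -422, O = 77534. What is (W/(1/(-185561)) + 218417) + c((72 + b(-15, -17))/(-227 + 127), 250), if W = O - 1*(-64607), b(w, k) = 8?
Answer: -26375608106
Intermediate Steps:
W = 142141 (W = 77534 - 1*(-64607) = 77534 + 64607 = 142141)
(W/(1/(-185561)) + 218417) + c((72 + b(-15, -17))/(-227 + 127), 250) = (142141/(1/(-185561)) + 218417) - 422 = (142141/(-1/185561) + 218417) - 422 = (142141*(-185561) + 218417) - 422 = (-26375826101 + 218417) - 422 = -26375607684 - 422 = -26375608106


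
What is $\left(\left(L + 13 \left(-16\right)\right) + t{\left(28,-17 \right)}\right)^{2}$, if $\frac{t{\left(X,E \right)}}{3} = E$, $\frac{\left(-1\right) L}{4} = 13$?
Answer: $96721$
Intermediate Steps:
$L = -52$ ($L = \left(-4\right) 13 = -52$)
$t{\left(X,E \right)} = 3 E$
$\left(\left(L + 13 \left(-16\right)\right) + t{\left(28,-17 \right)}\right)^{2} = \left(\left(-52 + 13 \left(-16\right)\right) + 3 \left(-17\right)\right)^{2} = \left(\left(-52 - 208\right) - 51\right)^{2} = \left(-260 - 51\right)^{2} = \left(-311\right)^{2} = 96721$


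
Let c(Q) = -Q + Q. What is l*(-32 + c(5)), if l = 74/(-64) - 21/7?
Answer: 133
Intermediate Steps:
c(Q) = 0
l = -133/32 (l = 74*(-1/64) - 21*1/7 = -37/32 - 3 = -133/32 ≈ -4.1563)
l*(-32 + c(5)) = -133*(-32 + 0)/32 = -133/32*(-32) = 133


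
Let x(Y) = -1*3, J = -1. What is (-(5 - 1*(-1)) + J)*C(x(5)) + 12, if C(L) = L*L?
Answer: -51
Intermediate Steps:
x(Y) = -3
C(L) = L²
(-(5 - 1*(-1)) + J)*C(x(5)) + 12 = (-(5 - 1*(-1)) - 1)*(-3)² + 12 = (-(5 + 1) - 1)*9 + 12 = (-1*6 - 1)*9 + 12 = (-6 - 1)*9 + 12 = -7*9 + 12 = -63 + 12 = -51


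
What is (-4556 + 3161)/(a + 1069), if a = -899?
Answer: -279/34 ≈ -8.2059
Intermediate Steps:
(-4556 + 3161)/(a + 1069) = (-4556 + 3161)/(-899 + 1069) = -1395/170 = -1395*1/170 = -279/34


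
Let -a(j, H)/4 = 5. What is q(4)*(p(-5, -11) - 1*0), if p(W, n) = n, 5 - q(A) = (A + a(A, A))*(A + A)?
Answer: -1463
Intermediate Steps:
a(j, H) = -20 (a(j, H) = -4*5 = -20)
q(A) = 5 - 2*A*(-20 + A) (q(A) = 5 - (A - 20)*(A + A) = 5 - (-20 + A)*2*A = 5 - 2*A*(-20 + A))
q(4)*(p(-5, -11) - 1*0) = (5 - 2*4**2 + 40*4)*(-11 - 1*0) = (5 - 2*16 + 160)*(-11 + 0) = (5 - 32 + 160)*(-11) = 133*(-11) = -1463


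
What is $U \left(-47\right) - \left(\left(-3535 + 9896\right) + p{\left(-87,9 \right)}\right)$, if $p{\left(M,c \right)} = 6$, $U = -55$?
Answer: $-3782$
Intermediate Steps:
$U \left(-47\right) - \left(\left(-3535 + 9896\right) + p{\left(-87,9 \right)}\right) = \left(-55\right) \left(-47\right) - \left(\left(-3535 + 9896\right) + 6\right) = 2585 - \left(6361 + 6\right) = 2585 - 6367 = -3782$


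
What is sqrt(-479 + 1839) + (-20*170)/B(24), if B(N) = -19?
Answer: 3400/19 + 4*sqrt(85) ≈ 215.83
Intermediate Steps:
sqrt(-479 + 1839) + (-20*170)/B(24) = sqrt(-479 + 1839) - 20*170/(-19) = sqrt(1360) - 3400*(-1/19) = 4*sqrt(85) + 3400/19 = 3400/19 + 4*sqrt(85)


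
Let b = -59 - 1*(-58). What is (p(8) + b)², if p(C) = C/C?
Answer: 0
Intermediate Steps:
b = -1 (b = -59 + 58 = -1)
p(C) = 1
(p(8) + b)² = (1 - 1)² = 0² = 0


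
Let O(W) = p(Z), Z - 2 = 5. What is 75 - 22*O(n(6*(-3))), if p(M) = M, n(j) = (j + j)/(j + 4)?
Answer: -79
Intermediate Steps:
Z = 7 (Z = 2 + 5 = 7)
n(j) = 2*j/(4 + j) (n(j) = (2*j)/(4 + j) = 2*j/(4 + j))
O(W) = 7
75 - 22*O(n(6*(-3))) = 75 - 22*7 = 75 - 154 = -79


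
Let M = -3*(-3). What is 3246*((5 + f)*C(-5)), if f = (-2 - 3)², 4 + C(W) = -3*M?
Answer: -3018780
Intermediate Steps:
M = 9
C(W) = -31 (C(W) = -4 - 3*9 = -4 - 27 = -31)
f = 25 (f = (-5)² = 25)
3246*((5 + f)*C(-5)) = 3246*((5 + 25)*(-31)) = 3246*(30*(-31)) = 3246*(-930) = -3018780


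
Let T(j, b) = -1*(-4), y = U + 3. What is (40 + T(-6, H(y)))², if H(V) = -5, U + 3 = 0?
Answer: 1936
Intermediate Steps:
U = -3 (U = -3 + 0 = -3)
y = 0 (y = -3 + 3 = 0)
T(j, b) = 4
(40 + T(-6, H(y)))² = (40 + 4)² = 44² = 1936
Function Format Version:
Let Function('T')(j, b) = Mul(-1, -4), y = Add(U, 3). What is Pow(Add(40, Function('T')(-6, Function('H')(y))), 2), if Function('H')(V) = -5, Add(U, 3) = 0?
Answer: 1936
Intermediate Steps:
U = -3 (U = Add(-3, 0) = -3)
y = 0 (y = Add(-3, 3) = 0)
Function('T')(j, b) = 4
Pow(Add(40, Function('T')(-6, Function('H')(y))), 2) = Pow(Add(40, 4), 2) = Pow(44, 2) = 1936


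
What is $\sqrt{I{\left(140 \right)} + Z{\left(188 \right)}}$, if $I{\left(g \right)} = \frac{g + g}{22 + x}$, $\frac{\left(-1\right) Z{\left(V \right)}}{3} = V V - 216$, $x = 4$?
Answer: $\frac{2 i \sqrt{4452019}}{13} \approx 324.61 i$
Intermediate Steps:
$Z{\left(V \right)} = 648 - 3 V^{2}$ ($Z{\left(V \right)} = - 3 \left(V V - 216\right) = - 3 \left(V^{2} - 216\right) = - 3 \left(-216 + V^{2}\right) = 648 - 3 V^{2}$)
$I{\left(g \right)} = \frac{g}{13}$ ($I{\left(g \right)} = \frac{g + g}{22 + 4} = \frac{2 g}{26} = 2 g \frac{1}{26} = \frac{g}{13}$)
$\sqrt{I{\left(140 \right)} + Z{\left(188 \right)}} = \sqrt{\frac{1}{13} \cdot 140 + \left(648 - 3 \cdot 188^{2}\right)} = \sqrt{\frac{140}{13} + \left(648 - 106032\right)} = \sqrt{\frac{140}{13} - 105384} = \sqrt{- \frac{1369852}{13}} = \frac{2 i \sqrt{4452019}}{13}$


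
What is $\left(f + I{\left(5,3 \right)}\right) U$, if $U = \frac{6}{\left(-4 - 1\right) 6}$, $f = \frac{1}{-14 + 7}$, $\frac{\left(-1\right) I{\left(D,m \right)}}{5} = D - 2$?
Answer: $\frac{106}{35} \approx 3.0286$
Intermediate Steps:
$I{\left(D,m \right)} = 10 - 5 D$ ($I{\left(D,m \right)} = - 5 \left(D - 2\right) = - 5 \left(-2 + D\right) = 10 - 5 D$)
$f = - \frac{1}{7}$ ($f = \frac{1}{-7} = - \frac{1}{7} \approx -0.14286$)
$U = - \frac{1}{5}$ ($U = \frac{6}{\left(-5\right) 6} = \frac{6}{-30} = 6 \left(- \frac{1}{30}\right) = - \frac{1}{5} \approx -0.2$)
$\left(f + I{\left(5,3 \right)}\right) U = \left(- \frac{1}{7} + \left(10 - 25\right)\right) \left(- \frac{1}{5}\right) = \left(- \frac{1}{7} - 15\right) \left(- \frac{1}{5}\right) = \left(- \frac{106}{7}\right) \left(- \frac{1}{5}\right) = \frac{106}{35}$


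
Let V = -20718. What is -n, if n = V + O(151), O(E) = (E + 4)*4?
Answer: 20098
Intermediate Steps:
O(E) = 16 + 4*E (O(E) = (4 + E)*4 = 16 + 4*E)
n = -20098 (n = -20718 + (16 + 4*151) = -20718 + (16 + 604) = -20718 + 620 = -20098)
-n = -1*(-20098) = 20098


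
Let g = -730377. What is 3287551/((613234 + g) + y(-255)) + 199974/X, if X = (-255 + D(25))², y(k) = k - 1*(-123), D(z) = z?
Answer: -3009189941/124076950 ≈ -24.253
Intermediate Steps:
y(k) = 123 + k (y(k) = k + 123 = 123 + k)
X = 52900 (X = (-255 + 25)² = (-230)² = 52900)
3287551/((613234 + g) + y(-255)) + 199974/X = 3287551/((613234 - 730377) + (123 - 255)) + 199974/52900 = 3287551/(-117143 - 132) + 199974*(1/52900) = 3287551/(-117275) + 99987/26450 = 3287551*(-1/117275) + 99987/26450 = -3287551/117275 + 99987/26450 = -3009189941/124076950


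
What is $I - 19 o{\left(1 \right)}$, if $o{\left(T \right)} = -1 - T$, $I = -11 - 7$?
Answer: $20$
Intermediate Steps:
$I = -18$
$I - 19 o{\left(1 \right)} = -18 - 19 \left(-1 - 1\right) = -18 - -38 = -18 + 38 = 20$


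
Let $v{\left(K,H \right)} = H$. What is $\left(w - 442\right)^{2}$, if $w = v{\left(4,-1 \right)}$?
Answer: $196249$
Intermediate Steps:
$w = -1$
$\left(w - 442\right)^{2} = \left(-1 - 442\right)^{2} = \left(-443\right)^{2} = 196249$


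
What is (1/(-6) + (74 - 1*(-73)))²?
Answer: 776161/36 ≈ 21560.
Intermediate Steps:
(1/(-6) + (74 - 1*(-73)))² = (-⅙ + (74 + 73))² = (-⅙ + 147)² = (881/6)² = 776161/36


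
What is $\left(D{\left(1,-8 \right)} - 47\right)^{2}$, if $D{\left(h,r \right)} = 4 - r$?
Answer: $1225$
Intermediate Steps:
$\left(D{\left(1,-8 \right)} - 47\right)^{2} = \left(\left(4 - -8\right) - 47\right)^{2} = \left(\left(4 + 8\right) - 47\right)^{2} = \left(12 - 47\right)^{2} = \left(-35\right)^{2} = 1225$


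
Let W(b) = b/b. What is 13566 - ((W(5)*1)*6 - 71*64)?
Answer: 18104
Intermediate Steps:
W(b) = 1
13566 - ((W(5)*1)*6 - 71*64) = 13566 - ((1*1)*6 - 71*64) = 13566 - (1*6 - 4544) = 13566 - (6 - 4544) = 13566 - 1*(-4538) = 13566 + 4538 = 18104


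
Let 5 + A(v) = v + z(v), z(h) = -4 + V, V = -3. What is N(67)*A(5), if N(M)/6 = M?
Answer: -2814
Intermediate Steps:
N(M) = 6*M
z(h) = -7 (z(h) = -4 - 3 = -7)
A(v) = -12 + v (A(v) = -5 + (v - 7) = -5 + (-7 + v) = -12 + v)
N(67)*A(5) = (6*67)*(-12 + 5) = 402*(-7) = -2814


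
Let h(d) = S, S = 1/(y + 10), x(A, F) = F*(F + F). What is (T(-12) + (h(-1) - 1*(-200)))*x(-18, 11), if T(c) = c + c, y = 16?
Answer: 553817/13 ≈ 42601.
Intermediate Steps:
x(A, F) = 2*F² (x(A, F) = F*(2*F) = 2*F²)
T(c) = 2*c
S = 1/26 (S = 1/(16 + 10) = 1/26 ≈ 0.038462)
h(d) = 1/26
(T(-12) + (h(-1) - 1*(-200)))*x(-18, 11) = (2*(-12) + (1/26 - 1*(-200)))*(2*11²) = (-24 + (1/26 + 200))*(2*121) = (-24 + 5201/26)*242 = (4577/26)*242 = 553817/13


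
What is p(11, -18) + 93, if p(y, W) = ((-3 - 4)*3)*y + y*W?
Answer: -336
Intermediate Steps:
p(y, W) = -21*y + W*y (p(y, W) = (-7*3)*y + W*y = -21*y + W*y)
p(11, -18) + 93 = 11*(-21 - 18) + 93 = 11*(-39) + 93 = -429 + 93 = -336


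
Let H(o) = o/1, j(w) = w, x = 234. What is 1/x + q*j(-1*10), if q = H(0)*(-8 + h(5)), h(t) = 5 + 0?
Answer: 1/234 ≈ 0.0042735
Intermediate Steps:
h(t) = 5
H(o) = o (H(o) = o*1 = o)
q = 0 (q = 0*(-8 + 5) = 0*(-3) = 0)
1/x + q*j(-1*10) = 1/234 + 0*(-1*10) = 1/234 + 0*(-10) = 1/234 + 0 = 1/234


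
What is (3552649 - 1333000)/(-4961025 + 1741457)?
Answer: -2219649/3219568 ≈ -0.68942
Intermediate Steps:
(3552649 - 1333000)/(-4961025 + 1741457) = 2219649/(-3219568) = 2219649*(-1/3219568) = -2219649/3219568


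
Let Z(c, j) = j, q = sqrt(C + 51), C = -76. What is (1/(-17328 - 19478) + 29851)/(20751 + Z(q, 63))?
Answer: 1098695905/766080084 ≈ 1.4342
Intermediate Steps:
q = 5*I (q = sqrt(-76 + 51) = sqrt(-25) = 5*I ≈ 5.0*I)
(1/(-17328 - 19478) + 29851)/(20751 + Z(q, 63)) = (1/(-17328 - 19478) + 29851)/(20751 + 63) = (1/(-36806) + 29851)/20814 = (-1/36806 + 29851)*(1/20814) = (1098695905/36806)*(1/20814) = 1098695905/766080084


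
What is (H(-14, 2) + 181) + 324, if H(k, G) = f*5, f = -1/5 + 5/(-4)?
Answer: 1991/4 ≈ 497.75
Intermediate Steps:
f = -29/20 (f = -1*1/5 + 5*(-1/4) = -1/5 - 5/4 = -29/20 ≈ -1.4500)
H(k, G) = -29/4 (H(k, G) = -29/20*5 = -29/4)
(H(-14, 2) + 181) + 324 = (-29/4 + 181) + 324 = 695/4 + 324 = 1991/4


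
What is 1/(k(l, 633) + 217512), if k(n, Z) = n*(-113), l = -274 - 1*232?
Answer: 1/274690 ≈ 3.6405e-6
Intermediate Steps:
l = -506 (l = -274 - 232 = -506)
k(n, Z) = -113*n
1/(k(l, 633) + 217512) = 1/(-113*(-506) + 217512) = 1/(57178 + 217512) = 1/274690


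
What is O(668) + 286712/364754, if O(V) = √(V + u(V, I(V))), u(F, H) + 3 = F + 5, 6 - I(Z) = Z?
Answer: 143356/182377 + √1338 ≈ 37.365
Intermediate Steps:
I(Z) = 6 - Z
u(F, H) = 2 + F (u(F, H) = -3 + (F + 5) = -3 + (5 + F) = 2 + F)
O(V) = √(2 + 2*V) (O(V) = √(V + (2 + V)) = √(2 + 2*V))
O(668) + 286712/364754 = √(2 + 2*668) + 286712/364754 = √(2 + 1336) + 286712*(1/364754) = √1338 + 143356/182377 = 143356/182377 + √1338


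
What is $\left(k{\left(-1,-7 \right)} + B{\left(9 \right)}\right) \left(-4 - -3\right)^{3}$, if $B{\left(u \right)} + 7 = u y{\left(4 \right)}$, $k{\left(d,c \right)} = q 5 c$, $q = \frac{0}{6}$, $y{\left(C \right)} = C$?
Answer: $-29$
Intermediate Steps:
$q = 0$ ($q = 0 \cdot \frac{1}{6} = 0$)
$k{\left(d,c \right)} = 0$ ($k{\left(d,c \right)} = 0 \cdot 5 c = 0 c = 0$)
$B{\left(u \right)} = -7 + 4 u$ ($B{\left(u \right)} = -7 + u 4 = -7 + 4 u$)
$\left(k{\left(-1,-7 \right)} + B{\left(9 \right)}\right) \left(-4 - -3\right)^{3} = \left(0 + \left(-7 + 4 \cdot 9\right)\right) \left(-4 - -3\right)^{3} = \left(0 + \left(-7 + 36\right)\right) \left(-4 + 3\right)^{3} = \left(0 + 29\right) \left(-1\right)^{3} = 29 \left(-1\right) = -29$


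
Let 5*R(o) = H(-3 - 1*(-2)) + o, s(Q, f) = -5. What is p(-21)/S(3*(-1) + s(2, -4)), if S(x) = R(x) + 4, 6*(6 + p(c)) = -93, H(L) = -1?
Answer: -215/22 ≈ -9.7727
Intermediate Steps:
R(o) = -⅕ + o/5 (R(o) = (-1 + o)/5 = -⅕ + o/5)
p(c) = -43/2 (p(c) = -6 + (⅙)*(-93) = -6 - 31/2 = -43/2)
S(x) = 19/5 + x/5 (S(x) = (-⅕ + x/5) + 4 = 19/5 + x/5)
p(-21)/S(3*(-1) + s(2, -4)) = -43/(2*(19/5 + (3*(-1) - 5)/5)) = -43/(2*(19/5 + (-3 - 5)/5)) = -43/(2*(19/5 + (⅕)*(-8))) = -43/(2*(19/5 - 8/5)) = -43/(2*11/5) = -43/2*5/11 = -215/22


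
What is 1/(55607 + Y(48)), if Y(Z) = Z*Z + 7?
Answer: 1/57918 ≈ 1.7266e-5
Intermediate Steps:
Y(Z) = 7 + Z² (Y(Z) = Z² + 7 = 7 + Z²)
1/(55607 + Y(48)) = 1/(55607 + (7 + 48²)) = 1/(55607 + (7 + 2304)) = 1/(55607 + 2311) = 1/57918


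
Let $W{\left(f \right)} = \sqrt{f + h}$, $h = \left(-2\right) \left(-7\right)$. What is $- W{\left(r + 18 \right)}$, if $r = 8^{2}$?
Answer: $- 4 \sqrt{6} \approx -9.798$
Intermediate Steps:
$r = 64$
$h = 14$
$W{\left(f \right)} = \sqrt{14 + f}$ ($W{\left(f \right)} = \sqrt{f + 14} = \sqrt{14 + f}$)
$- W{\left(r + 18 \right)} = - \sqrt{14 + \left(64 + 18\right)} = - \sqrt{14 + 82} = - \sqrt{96} = - 4 \sqrt{6}$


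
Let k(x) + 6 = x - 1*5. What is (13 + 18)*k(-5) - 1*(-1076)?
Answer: 580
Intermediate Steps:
k(x) = -11 + x (k(x) = -6 + (x - 1*5) = -6 + (x - 5) = -6 + (-5 + x) = -11 + x)
(13 + 18)*k(-5) - 1*(-1076) = (13 + 18)*(-11 - 5) - 1*(-1076) = 31*(-16) + 1076 = -496 + 1076 = 580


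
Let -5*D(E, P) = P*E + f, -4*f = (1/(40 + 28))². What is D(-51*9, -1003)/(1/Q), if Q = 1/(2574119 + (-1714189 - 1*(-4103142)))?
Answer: -8515132991/458984898560 ≈ -0.018552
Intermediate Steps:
f = -1/18496 (f = -1/(4*(40 + 28)²) = -(1/68)²/4 = -¼*1/4624 = -1/18496 ≈ -5.4066e-5)
Q = 1/4963072 (Q = 1/(2574119 + (-1714189 + 4103142)) = 1/(2574119 + 2388953) = 1/4963072 ≈ 2.0149e-7)
D(E, P) = 1/92480 - E*P/5 (D(E, P) = -(P*E - 1/18496)/5 = -(E*P - 1/18496)/5 = -(-1/18496 + E*P)/5 = 1/92480 - E*P/5)
D(-51*9, -1003)/(1/Q) = (1/92480 - ⅕*(-51*9)*(-1003))/(1/(1/4963072)) = (1/92480 - ⅕*(-459)*(-1003))/4963072 = (1/92480 - 460377/5)*(1/4963072) = -8515132991/92480*1/4963072 = -8515132991/458984898560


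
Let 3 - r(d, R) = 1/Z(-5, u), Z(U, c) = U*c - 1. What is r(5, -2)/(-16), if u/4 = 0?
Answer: -1/4 ≈ -0.25000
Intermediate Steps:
u = 0 (u = 4*0 = 0)
Z(U, c) = -1 + U*c
r(d, R) = 4 (r(d, R) = 3 - 1/(-1 - 5*0) = 3 - 1/(-1 + 0) = 3 - 1/(-1) = 3 - 1*(-1) = 3 + 1 = 4)
r(5, -2)/(-16) = 4/(-16) = 4*(-1/16) = -1/4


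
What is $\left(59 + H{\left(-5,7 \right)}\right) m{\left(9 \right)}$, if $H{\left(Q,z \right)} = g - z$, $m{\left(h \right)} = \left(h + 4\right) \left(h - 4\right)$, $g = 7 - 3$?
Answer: $3640$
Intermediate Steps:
$g = 4$
$m{\left(h \right)} = \left(-4 + h\right) \left(4 + h\right)$ ($m{\left(h \right)} = \left(4 + h\right) \left(-4 + h\right) = \left(-4 + h\right) \left(4 + h\right)$)
$H{\left(Q,z \right)} = 4 - z$
$\left(59 + H{\left(-5,7 \right)}\right) m{\left(9 \right)} = \left(59 + \left(4 - 7\right)\right) \left(-16 + 9^{2}\right) = \left(59 + \left(4 - 7\right)\right) \left(-16 + 81\right) = \left(59 - 3\right) 65 = 56 \cdot 65 = 3640$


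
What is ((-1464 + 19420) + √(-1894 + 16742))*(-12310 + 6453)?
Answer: -105168292 - 93712*√58 ≈ -1.0588e+8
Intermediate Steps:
((-1464 + 19420) + √(-1894 + 16742))*(-12310 + 6453) = (17956 + √14848)*(-5857) = (17956 + 16*√58)*(-5857) = -105168292 - 93712*√58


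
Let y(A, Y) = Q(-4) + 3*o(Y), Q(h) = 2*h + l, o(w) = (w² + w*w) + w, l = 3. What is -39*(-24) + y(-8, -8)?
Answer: 1291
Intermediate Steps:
o(w) = w + 2*w² (o(w) = (w² + w²) + w = 2*w² + w = w + 2*w²)
Q(h) = 3 + 2*h (Q(h) = 2*h + 3 = 3 + 2*h)
y(A, Y) = -5 + 3*Y*(1 + 2*Y) (y(A, Y) = (3 + 2*(-4)) + 3*(Y*(1 + 2*Y)) = (3 - 8) + 3*Y*(1 + 2*Y) = -5 + 3*Y*(1 + 2*Y))
-39*(-24) + y(-8, -8) = -39*(-24) + (-5 + 3*(-8)*(1 + 2*(-8))) = 936 + (-5 + 3*(-8)*(1 - 16)) = 936 + (-5 + 3*(-8)*(-15)) = 936 + (-5 + 360) = 936 + 355 = 1291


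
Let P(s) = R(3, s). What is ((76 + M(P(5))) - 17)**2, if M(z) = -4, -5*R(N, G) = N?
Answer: 3025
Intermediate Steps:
R(N, G) = -N/5
P(s) = -3/5 (P(s) = -1/5*3 = -3/5)
((76 + M(P(5))) - 17)**2 = ((76 - 4) - 17)**2 = (72 - 17)**2 = 55**2 = 3025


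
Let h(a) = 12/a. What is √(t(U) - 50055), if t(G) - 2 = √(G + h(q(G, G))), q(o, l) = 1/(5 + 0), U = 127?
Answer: √(-50053 + √187) ≈ 223.69*I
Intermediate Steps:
q(o, l) = ⅕ (q(o, l) = 1/5 = ⅕)
t(G) = 2 + √(60 + G) (t(G) = 2 + √(G + 12/(⅕)) = 2 + √(G + 12*5) = 2 + √(G + 60) = 2 + √(60 + G))
√(t(U) - 50055) = √((2 + √(60 + 127)) - 50055) = √((2 + √187) - 50055) = √(-50053 + √187)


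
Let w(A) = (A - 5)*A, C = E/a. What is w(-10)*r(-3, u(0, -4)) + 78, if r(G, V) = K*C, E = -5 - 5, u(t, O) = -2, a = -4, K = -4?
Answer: -1422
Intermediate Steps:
E = -10
C = 5/2 (C = -10/(-4) = -10*(-¼) = 5/2 ≈ 2.5000)
w(A) = A*(-5 + A) (w(A) = (-5 + A)*A = A*(-5 + A))
r(G, V) = -10 (r(G, V) = -4*5/2 = -10)
w(-10)*r(-3, u(0, -4)) + 78 = -10*(-5 - 10)*(-10) + 78 = -10*(-15)*(-10) + 78 = 150*(-10) + 78 = -1500 + 78 = -1422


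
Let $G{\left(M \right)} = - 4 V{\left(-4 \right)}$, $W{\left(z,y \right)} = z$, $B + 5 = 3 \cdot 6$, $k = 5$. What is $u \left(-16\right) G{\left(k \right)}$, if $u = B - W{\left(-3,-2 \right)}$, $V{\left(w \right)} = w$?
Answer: $-4096$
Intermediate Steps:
$B = 13$ ($B = -5 + 3 \cdot 6 = -5 + 18 = 13$)
$u = 16$ ($u = 13 - -3 = 13 + 3 = 16$)
$G{\left(M \right)} = 16$ ($G{\left(M \right)} = \left(-4\right) \left(-4\right) = 16$)
$u \left(-16\right) G{\left(k \right)} = 16 \left(-16\right) 16 = \left(-256\right) 16 = -4096$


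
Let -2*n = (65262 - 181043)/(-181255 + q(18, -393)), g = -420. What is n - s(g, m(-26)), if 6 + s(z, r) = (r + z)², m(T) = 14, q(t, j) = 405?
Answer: -59619126781/361700 ≈ -1.6483e+5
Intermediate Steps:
s(z, r) = -6 + (r + z)²
n = -115781/361700 (n = -(65262 - 181043)/(2*(-181255 + 405)) = -(-115781)/(2*(-180850)) = -(-115781)*(-1)/(2*180850) = -½*115781/180850 = -115781/361700 ≈ -0.32010)
n - s(g, m(-26)) = -115781/361700 - (-6 + (14 - 420)²) = -115781/361700 - (-6 + (-406)²) = -115781/361700 - (-6 + 164836) = -115781/361700 - 1*164830 = -115781/361700 - 164830 = -59619126781/361700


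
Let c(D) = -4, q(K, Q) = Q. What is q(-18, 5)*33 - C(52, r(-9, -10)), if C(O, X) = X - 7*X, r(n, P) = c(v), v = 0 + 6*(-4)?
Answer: 141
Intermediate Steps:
v = -24 (v = 0 - 24 = -24)
r(n, P) = -4
C(O, X) = -6*X
q(-18, 5)*33 - C(52, r(-9, -10)) = 5*33 - (-6)*(-4) = 165 - 1*24 = 165 - 24 = 141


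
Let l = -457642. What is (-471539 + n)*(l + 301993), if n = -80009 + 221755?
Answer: 51331950657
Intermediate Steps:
n = 141746
(-471539 + n)*(l + 301993) = (-471539 + 141746)*(-457642 + 301993) = -329793*(-155649) = 51331950657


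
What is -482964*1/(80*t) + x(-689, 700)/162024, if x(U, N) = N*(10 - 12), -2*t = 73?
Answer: 2445239723/14784690 ≈ 165.39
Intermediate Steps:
t = -73/2 (t = -½*73 = -73/2 ≈ -36.500)
x(U, N) = -2*N (x(U, N) = N*(-2) = -2*N)
-482964*1/(80*t) + x(-689, 700)/162024 = -482964/((-73/2*(-4))*(10*(-2))) - 2*700/162024 = -482964/(146*(-20)) - 1400*1/162024 = -482964/(-2920) - 175/20253 = -482964*(-1/2920) - 175/20253 = 120741/730 - 175/20253 = 2445239723/14784690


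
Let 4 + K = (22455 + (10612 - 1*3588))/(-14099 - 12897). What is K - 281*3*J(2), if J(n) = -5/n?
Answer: 56756607/26996 ≈ 2102.4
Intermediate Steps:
K = -137463/26996 (K = -4 + (22455 + (10612 - 1*3588))/(-14099 - 12897) = -4 + (22455 + (10612 - 3588))/(-26996) = -4 + (22455 + 7024)*(-1/26996) = -4 + 29479*(-1/26996) = -4 - 29479/26996 = -137463/26996 ≈ -5.0920)
K - 281*3*J(2) = -137463/26996 - 281*3*(-5/2) = -137463/26996 - 281*(-15)/2 = -137463/26996 - 1*(-4215/2) = -137463/26996 + 4215/2 = 56756607/26996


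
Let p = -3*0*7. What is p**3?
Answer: 0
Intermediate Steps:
p = 0 (p = 0*7 = 0)
p**3 = 0**3 = 0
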